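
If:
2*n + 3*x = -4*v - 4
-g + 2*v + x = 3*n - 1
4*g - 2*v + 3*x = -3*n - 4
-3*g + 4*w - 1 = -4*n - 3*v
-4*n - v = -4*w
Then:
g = -29/27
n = 2/27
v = -19/27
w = -11/108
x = -4/9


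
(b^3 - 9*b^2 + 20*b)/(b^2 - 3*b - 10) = b*(b - 4)/(b + 2)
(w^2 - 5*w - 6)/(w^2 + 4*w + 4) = (w^2 - 5*w - 6)/(w^2 + 4*w + 4)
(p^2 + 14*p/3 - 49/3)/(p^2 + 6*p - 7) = (p - 7/3)/(p - 1)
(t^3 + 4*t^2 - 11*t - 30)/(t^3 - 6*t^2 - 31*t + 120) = (t + 2)/(t - 8)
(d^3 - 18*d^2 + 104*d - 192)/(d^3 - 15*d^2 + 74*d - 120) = (d - 8)/(d - 5)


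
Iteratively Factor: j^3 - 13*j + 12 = (j - 3)*(j^2 + 3*j - 4) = (j - 3)*(j + 4)*(j - 1)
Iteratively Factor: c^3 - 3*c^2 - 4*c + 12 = (c + 2)*(c^2 - 5*c + 6) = (c - 2)*(c + 2)*(c - 3)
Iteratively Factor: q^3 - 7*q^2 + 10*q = (q - 5)*(q^2 - 2*q) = q*(q - 5)*(q - 2)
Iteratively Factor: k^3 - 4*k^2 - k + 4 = (k + 1)*(k^2 - 5*k + 4) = (k - 1)*(k + 1)*(k - 4)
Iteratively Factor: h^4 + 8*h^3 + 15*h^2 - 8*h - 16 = (h + 1)*(h^3 + 7*h^2 + 8*h - 16) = (h - 1)*(h + 1)*(h^2 + 8*h + 16) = (h - 1)*(h + 1)*(h + 4)*(h + 4)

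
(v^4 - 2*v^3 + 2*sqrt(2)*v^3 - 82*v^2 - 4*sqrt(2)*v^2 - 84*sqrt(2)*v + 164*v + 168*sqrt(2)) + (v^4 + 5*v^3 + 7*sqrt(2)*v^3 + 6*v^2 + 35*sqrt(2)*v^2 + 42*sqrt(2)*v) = 2*v^4 + 3*v^3 + 9*sqrt(2)*v^3 - 76*v^2 + 31*sqrt(2)*v^2 - 42*sqrt(2)*v + 164*v + 168*sqrt(2)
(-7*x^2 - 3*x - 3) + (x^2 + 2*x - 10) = -6*x^2 - x - 13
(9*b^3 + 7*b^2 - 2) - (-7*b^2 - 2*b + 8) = 9*b^3 + 14*b^2 + 2*b - 10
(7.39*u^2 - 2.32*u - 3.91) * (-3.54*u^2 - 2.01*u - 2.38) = -26.1606*u^4 - 6.6411*u^3 + 0.916400000000002*u^2 + 13.3807*u + 9.3058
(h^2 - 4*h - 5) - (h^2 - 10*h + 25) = 6*h - 30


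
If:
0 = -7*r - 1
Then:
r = -1/7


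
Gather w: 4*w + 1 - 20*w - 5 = -16*w - 4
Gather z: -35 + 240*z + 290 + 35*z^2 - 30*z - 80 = 35*z^2 + 210*z + 175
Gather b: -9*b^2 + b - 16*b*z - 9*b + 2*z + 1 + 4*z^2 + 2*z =-9*b^2 + b*(-16*z - 8) + 4*z^2 + 4*z + 1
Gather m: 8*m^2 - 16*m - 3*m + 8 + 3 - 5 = 8*m^2 - 19*m + 6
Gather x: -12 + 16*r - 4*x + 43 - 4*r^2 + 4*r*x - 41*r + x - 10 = -4*r^2 - 25*r + x*(4*r - 3) + 21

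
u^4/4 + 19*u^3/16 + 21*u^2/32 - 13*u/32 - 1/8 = (u/4 + 1)*(u - 1/2)*(u + 1/4)*(u + 1)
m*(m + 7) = m^2 + 7*m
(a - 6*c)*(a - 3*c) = a^2 - 9*a*c + 18*c^2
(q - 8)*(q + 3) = q^2 - 5*q - 24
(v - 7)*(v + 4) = v^2 - 3*v - 28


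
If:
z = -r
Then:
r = -z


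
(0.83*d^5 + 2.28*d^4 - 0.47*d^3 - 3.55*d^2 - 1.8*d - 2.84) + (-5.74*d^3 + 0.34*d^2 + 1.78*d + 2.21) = 0.83*d^5 + 2.28*d^4 - 6.21*d^3 - 3.21*d^2 - 0.02*d - 0.63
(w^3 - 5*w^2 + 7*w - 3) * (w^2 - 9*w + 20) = w^5 - 14*w^4 + 72*w^3 - 166*w^2 + 167*w - 60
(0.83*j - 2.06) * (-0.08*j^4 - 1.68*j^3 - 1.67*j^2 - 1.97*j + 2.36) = -0.0664*j^5 - 1.2296*j^4 + 2.0747*j^3 + 1.8051*j^2 + 6.017*j - 4.8616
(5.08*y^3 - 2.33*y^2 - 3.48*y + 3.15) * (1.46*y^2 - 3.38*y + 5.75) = 7.4168*y^5 - 20.5722*y^4 + 32.0046*y^3 + 2.9639*y^2 - 30.657*y + 18.1125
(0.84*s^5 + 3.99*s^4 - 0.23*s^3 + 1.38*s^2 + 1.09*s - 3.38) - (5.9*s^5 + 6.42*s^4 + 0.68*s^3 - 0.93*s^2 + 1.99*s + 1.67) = -5.06*s^5 - 2.43*s^4 - 0.91*s^3 + 2.31*s^2 - 0.9*s - 5.05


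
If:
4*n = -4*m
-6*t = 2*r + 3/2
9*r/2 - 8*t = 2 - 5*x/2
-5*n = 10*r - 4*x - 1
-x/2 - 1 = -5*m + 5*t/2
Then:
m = 347/7120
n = -347/7120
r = 165/2848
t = -767/2848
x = -473/2848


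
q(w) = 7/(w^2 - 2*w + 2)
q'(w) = 7*(2 - 2*w)/(w^2 - 2*w + 2)^2 = 14*(1 - w)/(w^2 - 2*w + 2)^2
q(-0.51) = 2.13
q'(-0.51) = 1.96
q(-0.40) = 2.36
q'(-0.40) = 2.24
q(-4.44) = 0.23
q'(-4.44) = 0.08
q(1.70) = 4.70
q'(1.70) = -4.41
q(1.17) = 6.80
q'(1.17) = -2.25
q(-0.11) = 3.14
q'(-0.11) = 3.12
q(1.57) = 5.28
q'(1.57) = -4.55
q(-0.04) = 3.36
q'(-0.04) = 3.36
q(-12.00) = 0.04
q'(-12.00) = 0.01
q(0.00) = 3.50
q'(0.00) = 3.50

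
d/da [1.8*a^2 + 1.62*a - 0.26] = 3.6*a + 1.62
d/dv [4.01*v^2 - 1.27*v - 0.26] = 8.02*v - 1.27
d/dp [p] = 1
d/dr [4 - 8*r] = -8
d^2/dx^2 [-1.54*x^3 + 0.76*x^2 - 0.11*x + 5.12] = 1.52 - 9.24*x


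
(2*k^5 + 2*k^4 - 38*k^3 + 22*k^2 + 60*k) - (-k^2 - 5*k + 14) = 2*k^5 + 2*k^4 - 38*k^3 + 23*k^2 + 65*k - 14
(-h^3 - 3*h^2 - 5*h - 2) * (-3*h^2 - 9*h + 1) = 3*h^5 + 18*h^4 + 41*h^3 + 48*h^2 + 13*h - 2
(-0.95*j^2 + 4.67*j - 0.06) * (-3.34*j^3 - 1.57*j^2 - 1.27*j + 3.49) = 3.173*j^5 - 14.1063*j^4 - 5.925*j^3 - 9.1522*j^2 + 16.3745*j - 0.2094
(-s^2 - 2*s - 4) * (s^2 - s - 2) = -s^4 - s^3 + 8*s + 8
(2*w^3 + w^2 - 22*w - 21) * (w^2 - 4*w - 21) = 2*w^5 - 7*w^4 - 68*w^3 + 46*w^2 + 546*w + 441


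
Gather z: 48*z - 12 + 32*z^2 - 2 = 32*z^2 + 48*z - 14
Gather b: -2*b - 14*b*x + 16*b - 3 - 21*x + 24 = b*(14 - 14*x) - 21*x + 21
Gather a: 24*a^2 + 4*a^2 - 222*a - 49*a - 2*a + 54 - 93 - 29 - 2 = 28*a^2 - 273*a - 70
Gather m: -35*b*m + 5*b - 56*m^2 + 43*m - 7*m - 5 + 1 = 5*b - 56*m^2 + m*(36 - 35*b) - 4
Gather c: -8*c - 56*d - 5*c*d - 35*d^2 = c*(-5*d - 8) - 35*d^2 - 56*d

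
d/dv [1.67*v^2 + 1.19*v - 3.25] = 3.34*v + 1.19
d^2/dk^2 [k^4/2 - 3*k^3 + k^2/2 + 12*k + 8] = 6*k^2 - 18*k + 1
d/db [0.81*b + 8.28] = 0.810000000000000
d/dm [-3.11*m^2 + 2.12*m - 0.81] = 2.12 - 6.22*m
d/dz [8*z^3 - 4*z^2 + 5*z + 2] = 24*z^2 - 8*z + 5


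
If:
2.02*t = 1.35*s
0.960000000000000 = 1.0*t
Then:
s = 1.44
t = 0.96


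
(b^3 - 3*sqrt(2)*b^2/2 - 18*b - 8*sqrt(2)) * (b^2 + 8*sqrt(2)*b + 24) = b^5 + 13*sqrt(2)*b^4/2 - 18*b^3 - 188*sqrt(2)*b^2 - 560*b - 192*sqrt(2)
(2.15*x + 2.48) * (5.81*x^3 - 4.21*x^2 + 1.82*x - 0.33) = 12.4915*x^4 + 5.3573*x^3 - 6.5278*x^2 + 3.8041*x - 0.8184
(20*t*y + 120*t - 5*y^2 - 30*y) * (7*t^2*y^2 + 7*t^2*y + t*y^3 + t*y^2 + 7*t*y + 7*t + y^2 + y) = 140*t^3*y^3 + 980*t^3*y^2 + 840*t^3*y - 15*t^2*y^4 - 105*t^2*y^3 + 50*t^2*y^2 + 980*t^2*y + 840*t^2 - 5*t*y^5 - 35*t*y^4 - 45*t*y^3 - 105*t*y^2 - 90*t*y - 5*y^4 - 35*y^3 - 30*y^2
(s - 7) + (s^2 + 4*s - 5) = s^2 + 5*s - 12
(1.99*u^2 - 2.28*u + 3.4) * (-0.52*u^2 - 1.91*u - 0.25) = -1.0348*u^4 - 2.6153*u^3 + 2.0893*u^2 - 5.924*u - 0.85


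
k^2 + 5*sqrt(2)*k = k*(k + 5*sqrt(2))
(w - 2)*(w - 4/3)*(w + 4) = w^3 + 2*w^2/3 - 32*w/3 + 32/3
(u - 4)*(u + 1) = u^2 - 3*u - 4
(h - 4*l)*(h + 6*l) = h^2 + 2*h*l - 24*l^2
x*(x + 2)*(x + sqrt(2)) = x^3 + sqrt(2)*x^2 + 2*x^2 + 2*sqrt(2)*x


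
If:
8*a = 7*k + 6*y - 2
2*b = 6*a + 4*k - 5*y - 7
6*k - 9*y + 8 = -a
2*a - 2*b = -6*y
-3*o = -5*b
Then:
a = 1561/55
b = 4276/55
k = 1024/55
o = 4276/33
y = 181/11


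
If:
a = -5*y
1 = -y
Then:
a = 5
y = -1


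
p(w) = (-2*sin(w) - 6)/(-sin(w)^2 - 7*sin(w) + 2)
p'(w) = (2*sin(w)*cos(w) + 7*cos(w))*(-2*sin(w) - 6)/(-sin(w)^2 - 7*sin(w) + 2)^2 - 2*cos(w)/(-sin(w)^2 - 7*sin(w) + 2) = 2*(-6*sin(w) + cos(w)^2 - 24)*cos(w)/(sin(w)^2 + 7*sin(w) - 2)^2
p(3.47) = -1.29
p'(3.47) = 2.32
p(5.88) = -1.14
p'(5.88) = -1.81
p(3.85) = -0.77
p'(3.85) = 0.79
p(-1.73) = -0.51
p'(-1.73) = 0.09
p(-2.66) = -1.01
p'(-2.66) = 1.43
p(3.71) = -0.90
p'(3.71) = 1.13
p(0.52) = 4.05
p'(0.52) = -15.30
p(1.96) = 1.47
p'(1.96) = 0.78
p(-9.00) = -1.10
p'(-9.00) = 1.70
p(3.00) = -6.33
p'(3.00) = 48.00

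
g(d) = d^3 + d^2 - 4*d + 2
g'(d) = 3*d^2 + 2*d - 4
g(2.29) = 10.09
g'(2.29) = 16.31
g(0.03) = 1.88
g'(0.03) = -3.94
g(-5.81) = -137.13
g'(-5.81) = 85.65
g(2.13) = 7.68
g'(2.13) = 13.87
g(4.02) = 67.05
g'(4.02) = 52.52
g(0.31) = 0.89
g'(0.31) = -3.09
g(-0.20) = 2.83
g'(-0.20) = -4.28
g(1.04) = 0.05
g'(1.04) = 1.32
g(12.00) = 1826.00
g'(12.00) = 452.00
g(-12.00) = -1534.00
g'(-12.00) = 404.00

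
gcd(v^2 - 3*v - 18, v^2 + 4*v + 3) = v + 3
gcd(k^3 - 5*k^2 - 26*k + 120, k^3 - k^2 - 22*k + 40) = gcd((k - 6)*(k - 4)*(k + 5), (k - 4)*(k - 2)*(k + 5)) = k^2 + k - 20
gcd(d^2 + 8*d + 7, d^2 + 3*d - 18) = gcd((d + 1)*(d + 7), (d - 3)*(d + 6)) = 1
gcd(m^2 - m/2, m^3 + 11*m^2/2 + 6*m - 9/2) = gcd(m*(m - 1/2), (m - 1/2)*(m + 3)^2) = m - 1/2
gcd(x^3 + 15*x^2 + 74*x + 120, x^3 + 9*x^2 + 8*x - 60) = x^2 + 11*x + 30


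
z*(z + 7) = z^2 + 7*z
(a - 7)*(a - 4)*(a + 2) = a^3 - 9*a^2 + 6*a + 56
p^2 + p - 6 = (p - 2)*(p + 3)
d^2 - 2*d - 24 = (d - 6)*(d + 4)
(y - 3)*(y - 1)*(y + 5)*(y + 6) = y^4 + 7*y^3 - 11*y^2 - 87*y + 90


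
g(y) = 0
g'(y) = 0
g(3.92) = 0.00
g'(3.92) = 0.00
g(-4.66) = 0.00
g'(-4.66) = 0.00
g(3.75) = 0.00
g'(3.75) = 0.00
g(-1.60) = 0.00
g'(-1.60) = 0.00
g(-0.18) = 0.00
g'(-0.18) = 0.00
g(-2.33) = 0.00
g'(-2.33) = 0.00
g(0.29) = 0.00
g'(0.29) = 0.00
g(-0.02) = 0.00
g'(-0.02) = 0.00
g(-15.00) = 0.00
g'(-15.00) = 0.00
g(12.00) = 0.00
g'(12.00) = 0.00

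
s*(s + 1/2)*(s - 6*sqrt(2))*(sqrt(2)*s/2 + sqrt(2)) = sqrt(2)*s^4/2 - 6*s^3 + 5*sqrt(2)*s^3/4 - 15*s^2 + sqrt(2)*s^2/2 - 6*s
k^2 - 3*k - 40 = (k - 8)*(k + 5)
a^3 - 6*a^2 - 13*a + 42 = (a - 7)*(a - 2)*(a + 3)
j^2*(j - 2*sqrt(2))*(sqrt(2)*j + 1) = sqrt(2)*j^4 - 3*j^3 - 2*sqrt(2)*j^2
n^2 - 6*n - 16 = (n - 8)*(n + 2)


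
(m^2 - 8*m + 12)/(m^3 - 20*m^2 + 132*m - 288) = (m - 2)/(m^2 - 14*m + 48)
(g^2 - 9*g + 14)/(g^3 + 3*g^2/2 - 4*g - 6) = 2*(g - 7)/(2*g^2 + 7*g + 6)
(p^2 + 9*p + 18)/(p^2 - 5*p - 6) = (p^2 + 9*p + 18)/(p^2 - 5*p - 6)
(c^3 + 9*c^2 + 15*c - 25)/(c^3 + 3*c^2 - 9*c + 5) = (c + 5)/(c - 1)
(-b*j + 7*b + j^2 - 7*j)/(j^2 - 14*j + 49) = (-b + j)/(j - 7)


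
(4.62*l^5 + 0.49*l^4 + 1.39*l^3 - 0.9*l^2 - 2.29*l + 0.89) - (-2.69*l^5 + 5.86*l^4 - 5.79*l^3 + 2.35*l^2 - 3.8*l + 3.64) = 7.31*l^5 - 5.37*l^4 + 7.18*l^3 - 3.25*l^2 + 1.51*l - 2.75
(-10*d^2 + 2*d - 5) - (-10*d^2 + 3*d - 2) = -d - 3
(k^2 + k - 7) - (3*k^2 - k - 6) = -2*k^2 + 2*k - 1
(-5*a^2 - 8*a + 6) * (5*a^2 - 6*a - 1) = -25*a^4 - 10*a^3 + 83*a^2 - 28*a - 6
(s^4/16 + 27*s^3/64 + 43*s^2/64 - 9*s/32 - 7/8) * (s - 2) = s^5/16 + 19*s^4/64 - 11*s^3/64 - 13*s^2/8 - 5*s/16 + 7/4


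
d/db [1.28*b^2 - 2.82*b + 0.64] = 2.56*b - 2.82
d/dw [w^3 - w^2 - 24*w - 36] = 3*w^2 - 2*w - 24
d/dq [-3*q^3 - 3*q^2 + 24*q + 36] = -9*q^2 - 6*q + 24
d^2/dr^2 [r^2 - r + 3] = 2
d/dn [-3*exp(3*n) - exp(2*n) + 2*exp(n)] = (-9*exp(2*n) - 2*exp(n) + 2)*exp(n)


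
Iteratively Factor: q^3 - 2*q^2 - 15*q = (q)*(q^2 - 2*q - 15) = q*(q + 3)*(q - 5)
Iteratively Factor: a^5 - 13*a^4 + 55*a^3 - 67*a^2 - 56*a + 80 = (a + 1)*(a^4 - 14*a^3 + 69*a^2 - 136*a + 80) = (a - 4)*(a + 1)*(a^3 - 10*a^2 + 29*a - 20) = (a - 4)*(a - 1)*(a + 1)*(a^2 - 9*a + 20) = (a - 5)*(a - 4)*(a - 1)*(a + 1)*(a - 4)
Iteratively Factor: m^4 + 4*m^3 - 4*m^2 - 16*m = (m)*(m^3 + 4*m^2 - 4*m - 16) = m*(m + 2)*(m^2 + 2*m - 8) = m*(m + 2)*(m + 4)*(m - 2)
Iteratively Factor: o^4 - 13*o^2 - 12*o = (o)*(o^3 - 13*o - 12) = o*(o - 4)*(o^2 + 4*o + 3) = o*(o - 4)*(o + 1)*(o + 3)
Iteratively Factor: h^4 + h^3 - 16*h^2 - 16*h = (h + 1)*(h^3 - 16*h) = (h - 4)*(h + 1)*(h^2 + 4*h) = h*(h - 4)*(h + 1)*(h + 4)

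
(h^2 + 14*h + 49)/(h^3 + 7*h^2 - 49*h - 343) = 1/(h - 7)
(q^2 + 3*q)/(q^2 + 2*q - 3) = q/(q - 1)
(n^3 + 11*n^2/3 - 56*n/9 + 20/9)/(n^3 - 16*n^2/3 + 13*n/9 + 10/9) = (3*n^2 + 13*n - 10)/(3*n^2 - 14*n - 5)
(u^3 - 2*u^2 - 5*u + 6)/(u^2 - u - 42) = (-u^3 + 2*u^2 + 5*u - 6)/(-u^2 + u + 42)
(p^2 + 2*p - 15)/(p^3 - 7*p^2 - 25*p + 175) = (p - 3)/(p^2 - 12*p + 35)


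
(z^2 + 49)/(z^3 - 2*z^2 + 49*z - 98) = 1/(z - 2)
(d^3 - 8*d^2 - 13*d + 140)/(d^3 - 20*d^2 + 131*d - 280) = (d + 4)/(d - 8)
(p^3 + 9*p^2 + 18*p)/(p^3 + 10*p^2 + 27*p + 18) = p/(p + 1)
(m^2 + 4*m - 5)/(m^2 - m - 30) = (m - 1)/(m - 6)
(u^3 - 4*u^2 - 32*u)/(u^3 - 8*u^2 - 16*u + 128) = u/(u - 4)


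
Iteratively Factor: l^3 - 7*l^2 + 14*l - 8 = (l - 4)*(l^2 - 3*l + 2) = (l - 4)*(l - 2)*(l - 1)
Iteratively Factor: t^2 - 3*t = (t)*(t - 3)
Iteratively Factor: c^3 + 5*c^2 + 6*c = (c + 2)*(c^2 + 3*c) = c*(c + 2)*(c + 3)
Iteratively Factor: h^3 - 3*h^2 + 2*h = (h - 2)*(h^2 - h) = (h - 2)*(h - 1)*(h)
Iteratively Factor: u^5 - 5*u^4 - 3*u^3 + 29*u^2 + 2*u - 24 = (u + 2)*(u^4 - 7*u^3 + 11*u^2 + 7*u - 12) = (u - 4)*(u + 2)*(u^3 - 3*u^2 - u + 3) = (u - 4)*(u - 3)*(u + 2)*(u^2 - 1) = (u - 4)*(u - 3)*(u + 1)*(u + 2)*(u - 1)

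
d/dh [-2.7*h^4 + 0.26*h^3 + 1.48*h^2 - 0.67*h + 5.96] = -10.8*h^3 + 0.78*h^2 + 2.96*h - 0.67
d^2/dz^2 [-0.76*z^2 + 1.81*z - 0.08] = -1.52000000000000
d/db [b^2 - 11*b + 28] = 2*b - 11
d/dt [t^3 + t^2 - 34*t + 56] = 3*t^2 + 2*t - 34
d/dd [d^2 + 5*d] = 2*d + 5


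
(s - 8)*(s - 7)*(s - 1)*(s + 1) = s^4 - 15*s^3 + 55*s^2 + 15*s - 56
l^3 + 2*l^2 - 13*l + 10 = (l - 2)*(l - 1)*(l + 5)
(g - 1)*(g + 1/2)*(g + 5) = g^3 + 9*g^2/2 - 3*g - 5/2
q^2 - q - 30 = (q - 6)*(q + 5)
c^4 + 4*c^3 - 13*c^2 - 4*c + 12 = (c - 2)*(c - 1)*(c + 1)*(c + 6)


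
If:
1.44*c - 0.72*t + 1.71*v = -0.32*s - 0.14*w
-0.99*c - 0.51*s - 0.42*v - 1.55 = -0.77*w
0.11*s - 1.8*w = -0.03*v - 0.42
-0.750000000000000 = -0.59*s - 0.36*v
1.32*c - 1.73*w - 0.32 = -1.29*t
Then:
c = -2.41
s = -0.83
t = 3.04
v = 3.45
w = 0.24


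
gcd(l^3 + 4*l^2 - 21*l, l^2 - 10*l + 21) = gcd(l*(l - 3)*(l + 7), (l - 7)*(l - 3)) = l - 3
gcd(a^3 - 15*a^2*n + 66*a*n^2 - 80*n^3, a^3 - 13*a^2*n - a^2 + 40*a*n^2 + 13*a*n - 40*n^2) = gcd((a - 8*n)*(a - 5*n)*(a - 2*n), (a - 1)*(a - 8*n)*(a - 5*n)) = a^2 - 13*a*n + 40*n^2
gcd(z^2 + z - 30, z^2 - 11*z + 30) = z - 5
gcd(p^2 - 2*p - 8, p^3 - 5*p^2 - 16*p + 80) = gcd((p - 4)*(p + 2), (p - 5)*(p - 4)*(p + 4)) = p - 4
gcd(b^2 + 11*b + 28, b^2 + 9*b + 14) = b + 7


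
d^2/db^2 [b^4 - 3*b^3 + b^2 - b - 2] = 12*b^2 - 18*b + 2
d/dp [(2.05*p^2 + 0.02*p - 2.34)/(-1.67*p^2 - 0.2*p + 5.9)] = (-0.3766*p^2 + 16.3744*p - 0.35)/(2.7889*p^4 + 0.668*p^3 - 19.666*p^2 - 2.36*p + 34.81)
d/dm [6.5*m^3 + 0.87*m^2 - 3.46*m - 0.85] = 19.5*m^2 + 1.74*m - 3.46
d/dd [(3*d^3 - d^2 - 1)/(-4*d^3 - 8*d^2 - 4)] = d*(-7*d^3 - 12*d - 2)/(4*(d^6 + 4*d^5 + 4*d^4 + 2*d^3 + 4*d^2 + 1))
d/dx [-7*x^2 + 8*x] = 8 - 14*x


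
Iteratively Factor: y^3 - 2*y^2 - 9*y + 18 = (y - 2)*(y^2 - 9) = (y - 2)*(y + 3)*(y - 3)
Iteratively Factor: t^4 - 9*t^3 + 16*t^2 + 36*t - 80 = (t - 4)*(t^3 - 5*t^2 - 4*t + 20) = (t - 5)*(t - 4)*(t^2 - 4) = (t - 5)*(t - 4)*(t + 2)*(t - 2)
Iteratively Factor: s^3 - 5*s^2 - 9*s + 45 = (s - 5)*(s^2 - 9) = (s - 5)*(s + 3)*(s - 3)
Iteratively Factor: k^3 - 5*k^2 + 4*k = (k - 1)*(k^2 - 4*k) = (k - 4)*(k - 1)*(k)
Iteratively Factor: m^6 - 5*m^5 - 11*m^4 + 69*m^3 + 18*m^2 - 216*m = (m - 4)*(m^5 - m^4 - 15*m^3 + 9*m^2 + 54*m) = (m - 4)*(m - 3)*(m^4 + 2*m^3 - 9*m^2 - 18*m) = (m - 4)*(m - 3)^2*(m^3 + 5*m^2 + 6*m) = (m - 4)*(m - 3)^2*(m + 2)*(m^2 + 3*m) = (m - 4)*(m - 3)^2*(m + 2)*(m + 3)*(m)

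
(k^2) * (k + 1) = k^3 + k^2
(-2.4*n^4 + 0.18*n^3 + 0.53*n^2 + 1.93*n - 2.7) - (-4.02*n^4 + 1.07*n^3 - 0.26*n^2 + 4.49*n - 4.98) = 1.62*n^4 - 0.89*n^3 + 0.79*n^2 - 2.56*n + 2.28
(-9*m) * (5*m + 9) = -45*m^2 - 81*m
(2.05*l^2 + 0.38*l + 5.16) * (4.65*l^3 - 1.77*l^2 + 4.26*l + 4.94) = 9.5325*l^5 - 1.8615*l^4 + 32.0544*l^3 + 2.6126*l^2 + 23.8588*l + 25.4904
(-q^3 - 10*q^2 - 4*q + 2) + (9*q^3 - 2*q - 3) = 8*q^3 - 10*q^2 - 6*q - 1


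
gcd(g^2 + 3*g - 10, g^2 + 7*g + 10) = g + 5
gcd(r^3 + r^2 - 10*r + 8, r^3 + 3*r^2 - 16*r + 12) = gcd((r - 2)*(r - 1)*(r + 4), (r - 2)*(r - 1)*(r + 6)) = r^2 - 3*r + 2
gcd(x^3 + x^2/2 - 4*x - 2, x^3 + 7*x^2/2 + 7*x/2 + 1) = x^2 + 5*x/2 + 1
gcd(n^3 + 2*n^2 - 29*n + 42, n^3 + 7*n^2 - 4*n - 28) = n^2 + 5*n - 14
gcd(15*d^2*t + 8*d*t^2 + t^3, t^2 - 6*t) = t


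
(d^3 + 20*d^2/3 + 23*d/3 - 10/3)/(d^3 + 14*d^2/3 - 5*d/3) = (d + 2)/d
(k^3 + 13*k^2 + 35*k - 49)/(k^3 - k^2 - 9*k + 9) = (k^2 + 14*k + 49)/(k^2 - 9)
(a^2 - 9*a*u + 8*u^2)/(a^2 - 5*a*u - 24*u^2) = (a - u)/(a + 3*u)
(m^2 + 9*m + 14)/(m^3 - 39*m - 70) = (m + 7)/(m^2 - 2*m - 35)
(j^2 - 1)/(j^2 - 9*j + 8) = (j + 1)/(j - 8)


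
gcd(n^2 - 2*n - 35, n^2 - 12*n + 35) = n - 7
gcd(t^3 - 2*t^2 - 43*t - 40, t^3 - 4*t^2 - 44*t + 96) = t - 8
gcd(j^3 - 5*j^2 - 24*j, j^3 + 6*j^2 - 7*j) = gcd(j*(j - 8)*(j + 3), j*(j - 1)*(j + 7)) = j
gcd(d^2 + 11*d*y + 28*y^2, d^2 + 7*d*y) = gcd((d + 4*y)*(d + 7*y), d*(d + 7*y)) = d + 7*y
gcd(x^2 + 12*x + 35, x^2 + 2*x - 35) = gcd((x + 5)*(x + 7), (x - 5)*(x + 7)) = x + 7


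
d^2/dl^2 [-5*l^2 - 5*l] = -10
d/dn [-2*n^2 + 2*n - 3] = 2 - 4*n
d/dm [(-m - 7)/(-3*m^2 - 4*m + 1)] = (3*m^2 + 4*m - 2*(m + 7)*(3*m + 2) - 1)/(3*m^2 + 4*m - 1)^2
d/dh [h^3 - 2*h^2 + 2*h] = 3*h^2 - 4*h + 2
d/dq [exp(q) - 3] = exp(q)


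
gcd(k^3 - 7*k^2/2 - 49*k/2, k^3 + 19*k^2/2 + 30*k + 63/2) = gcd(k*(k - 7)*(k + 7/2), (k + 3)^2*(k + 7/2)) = k + 7/2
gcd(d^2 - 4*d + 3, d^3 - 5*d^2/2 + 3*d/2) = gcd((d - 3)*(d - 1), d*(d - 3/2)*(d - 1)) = d - 1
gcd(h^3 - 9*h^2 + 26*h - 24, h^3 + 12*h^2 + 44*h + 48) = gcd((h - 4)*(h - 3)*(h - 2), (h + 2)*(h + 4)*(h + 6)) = 1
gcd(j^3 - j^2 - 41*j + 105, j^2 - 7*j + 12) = j - 3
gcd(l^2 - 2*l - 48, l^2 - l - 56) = l - 8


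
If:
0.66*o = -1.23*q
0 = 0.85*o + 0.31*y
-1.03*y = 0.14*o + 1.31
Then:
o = 0.49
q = -0.26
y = -1.34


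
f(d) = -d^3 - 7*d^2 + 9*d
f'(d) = -3*d^2 - 14*d + 9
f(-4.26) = -88.06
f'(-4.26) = 14.20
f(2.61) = -41.97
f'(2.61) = -47.98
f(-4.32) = -88.90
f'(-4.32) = 13.49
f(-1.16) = -18.30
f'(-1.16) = 21.20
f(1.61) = -7.83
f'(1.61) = -21.32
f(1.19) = -0.89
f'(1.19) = -11.91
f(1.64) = -8.48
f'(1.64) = -22.03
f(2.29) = -28.11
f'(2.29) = -38.79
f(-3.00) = -63.00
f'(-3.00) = 24.00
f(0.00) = 0.00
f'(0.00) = 9.00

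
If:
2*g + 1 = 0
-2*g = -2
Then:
No Solution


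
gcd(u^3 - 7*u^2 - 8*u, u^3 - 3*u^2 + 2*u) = u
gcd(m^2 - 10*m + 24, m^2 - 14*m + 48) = m - 6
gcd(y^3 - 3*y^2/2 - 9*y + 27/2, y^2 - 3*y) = y - 3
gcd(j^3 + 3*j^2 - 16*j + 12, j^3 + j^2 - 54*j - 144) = j + 6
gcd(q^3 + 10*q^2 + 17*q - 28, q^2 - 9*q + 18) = 1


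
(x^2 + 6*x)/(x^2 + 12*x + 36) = x/(x + 6)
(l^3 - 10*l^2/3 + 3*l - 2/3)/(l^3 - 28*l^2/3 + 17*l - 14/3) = (l - 1)/(l - 7)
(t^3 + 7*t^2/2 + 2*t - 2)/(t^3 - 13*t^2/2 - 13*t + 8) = (t + 2)/(t - 8)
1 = 1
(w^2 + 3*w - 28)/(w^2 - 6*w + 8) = (w + 7)/(w - 2)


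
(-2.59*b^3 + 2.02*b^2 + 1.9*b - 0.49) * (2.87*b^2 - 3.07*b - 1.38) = -7.4333*b^5 + 13.7487*b^4 + 2.8258*b^3 - 10.0269*b^2 - 1.1177*b + 0.6762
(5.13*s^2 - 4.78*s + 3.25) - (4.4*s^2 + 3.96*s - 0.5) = 0.73*s^2 - 8.74*s + 3.75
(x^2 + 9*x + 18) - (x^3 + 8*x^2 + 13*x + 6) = -x^3 - 7*x^2 - 4*x + 12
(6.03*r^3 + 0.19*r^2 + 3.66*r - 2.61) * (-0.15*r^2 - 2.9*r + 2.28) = -0.9045*r^5 - 17.5155*r^4 + 12.6484*r^3 - 9.7893*r^2 + 15.9138*r - 5.9508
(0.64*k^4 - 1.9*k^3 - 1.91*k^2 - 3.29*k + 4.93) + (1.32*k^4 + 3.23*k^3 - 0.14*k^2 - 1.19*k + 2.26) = 1.96*k^4 + 1.33*k^3 - 2.05*k^2 - 4.48*k + 7.19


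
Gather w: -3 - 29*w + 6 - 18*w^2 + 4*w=-18*w^2 - 25*w + 3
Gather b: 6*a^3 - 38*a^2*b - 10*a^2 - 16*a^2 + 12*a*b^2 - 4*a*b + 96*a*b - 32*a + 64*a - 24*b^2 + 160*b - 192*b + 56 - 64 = 6*a^3 - 26*a^2 + 32*a + b^2*(12*a - 24) + b*(-38*a^2 + 92*a - 32) - 8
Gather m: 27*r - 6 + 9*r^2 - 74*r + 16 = 9*r^2 - 47*r + 10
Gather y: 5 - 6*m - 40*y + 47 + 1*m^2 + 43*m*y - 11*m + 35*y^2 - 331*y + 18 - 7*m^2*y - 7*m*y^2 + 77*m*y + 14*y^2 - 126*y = m^2 - 17*m + y^2*(49 - 7*m) + y*(-7*m^2 + 120*m - 497) + 70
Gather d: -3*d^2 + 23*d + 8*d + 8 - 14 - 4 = -3*d^2 + 31*d - 10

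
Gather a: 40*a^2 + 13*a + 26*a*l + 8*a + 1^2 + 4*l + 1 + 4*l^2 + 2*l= 40*a^2 + a*(26*l + 21) + 4*l^2 + 6*l + 2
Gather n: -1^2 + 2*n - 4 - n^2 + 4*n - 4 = -n^2 + 6*n - 9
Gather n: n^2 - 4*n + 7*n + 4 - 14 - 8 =n^2 + 3*n - 18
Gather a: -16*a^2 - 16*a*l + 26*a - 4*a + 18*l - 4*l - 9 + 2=-16*a^2 + a*(22 - 16*l) + 14*l - 7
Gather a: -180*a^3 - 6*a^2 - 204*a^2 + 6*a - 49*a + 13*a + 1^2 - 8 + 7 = -180*a^3 - 210*a^2 - 30*a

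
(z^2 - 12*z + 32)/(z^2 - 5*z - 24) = (z - 4)/(z + 3)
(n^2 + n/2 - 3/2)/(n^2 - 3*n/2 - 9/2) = (n - 1)/(n - 3)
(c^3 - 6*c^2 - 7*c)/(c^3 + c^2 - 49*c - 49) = c/(c + 7)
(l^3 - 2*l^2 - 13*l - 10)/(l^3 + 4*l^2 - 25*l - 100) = (l^2 + 3*l + 2)/(l^2 + 9*l + 20)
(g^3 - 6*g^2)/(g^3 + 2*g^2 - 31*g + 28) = g^2*(g - 6)/(g^3 + 2*g^2 - 31*g + 28)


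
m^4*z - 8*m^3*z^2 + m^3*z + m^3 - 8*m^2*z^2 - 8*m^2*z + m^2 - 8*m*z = m*(m + 1)*(m - 8*z)*(m*z + 1)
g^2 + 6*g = g*(g + 6)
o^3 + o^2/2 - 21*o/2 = o*(o - 3)*(o + 7/2)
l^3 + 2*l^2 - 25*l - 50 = (l - 5)*(l + 2)*(l + 5)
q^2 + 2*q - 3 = (q - 1)*(q + 3)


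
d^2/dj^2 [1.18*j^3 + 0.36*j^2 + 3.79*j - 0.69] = 7.08*j + 0.72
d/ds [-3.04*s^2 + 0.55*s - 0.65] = 0.55 - 6.08*s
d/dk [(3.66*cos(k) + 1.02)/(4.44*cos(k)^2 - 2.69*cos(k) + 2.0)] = (16.2504*cos(k)^2 + 9.0576*cos(k) - 10.0638)*sin(k)/(19.7136*cos(k)^4 - 23.8872*cos(k)^3 + 24.9961*cos(k)^2 - 10.76*cos(k) + 4.0)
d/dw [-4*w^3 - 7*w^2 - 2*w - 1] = -12*w^2 - 14*w - 2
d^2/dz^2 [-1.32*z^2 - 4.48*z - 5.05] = -2.64000000000000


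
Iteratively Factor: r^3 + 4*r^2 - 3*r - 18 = (r - 2)*(r^2 + 6*r + 9) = (r - 2)*(r + 3)*(r + 3)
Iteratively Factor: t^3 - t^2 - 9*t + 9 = (t + 3)*(t^2 - 4*t + 3) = (t - 3)*(t + 3)*(t - 1)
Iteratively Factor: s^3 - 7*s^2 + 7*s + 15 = (s + 1)*(s^2 - 8*s + 15) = (s - 5)*(s + 1)*(s - 3)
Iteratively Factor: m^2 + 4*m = (m)*(m + 4)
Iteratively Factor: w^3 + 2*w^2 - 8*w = (w + 4)*(w^2 - 2*w) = (w - 2)*(w + 4)*(w)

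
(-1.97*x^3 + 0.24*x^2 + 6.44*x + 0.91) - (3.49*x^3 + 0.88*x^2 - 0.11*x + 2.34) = -5.46*x^3 - 0.64*x^2 + 6.55*x - 1.43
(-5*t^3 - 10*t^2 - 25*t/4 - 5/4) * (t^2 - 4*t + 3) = -5*t^5 + 10*t^4 + 75*t^3/4 - 25*t^2/4 - 55*t/4 - 15/4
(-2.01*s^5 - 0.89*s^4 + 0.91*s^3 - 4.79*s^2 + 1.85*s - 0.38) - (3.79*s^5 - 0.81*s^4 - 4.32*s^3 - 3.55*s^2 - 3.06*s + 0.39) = -5.8*s^5 - 0.08*s^4 + 5.23*s^3 - 1.24*s^2 + 4.91*s - 0.77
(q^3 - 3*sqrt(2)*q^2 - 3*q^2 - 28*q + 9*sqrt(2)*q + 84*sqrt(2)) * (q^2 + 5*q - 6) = q^5 - 3*sqrt(2)*q^4 + 2*q^4 - 49*q^3 - 6*sqrt(2)*q^3 - 122*q^2 + 147*sqrt(2)*q^2 + 168*q + 366*sqrt(2)*q - 504*sqrt(2)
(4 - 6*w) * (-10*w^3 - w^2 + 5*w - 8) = 60*w^4 - 34*w^3 - 34*w^2 + 68*w - 32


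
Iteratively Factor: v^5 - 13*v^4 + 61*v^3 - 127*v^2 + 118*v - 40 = (v - 4)*(v^4 - 9*v^3 + 25*v^2 - 27*v + 10) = (v - 4)*(v - 1)*(v^3 - 8*v^2 + 17*v - 10) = (v - 4)*(v - 1)^2*(v^2 - 7*v + 10) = (v - 4)*(v - 2)*(v - 1)^2*(v - 5)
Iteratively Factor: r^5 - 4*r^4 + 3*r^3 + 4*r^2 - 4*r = (r + 1)*(r^4 - 5*r^3 + 8*r^2 - 4*r) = (r - 2)*(r + 1)*(r^3 - 3*r^2 + 2*r) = (r - 2)^2*(r + 1)*(r^2 - r) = r*(r - 2)^2*(r + 1)*(r - 1)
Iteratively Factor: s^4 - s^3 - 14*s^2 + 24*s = (s - 2)*(s^3 + s^2 - 12*s) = s*(s - 2)*(s^2 + s - 12) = s*(s - 2)*(s + 4)*(s - 3)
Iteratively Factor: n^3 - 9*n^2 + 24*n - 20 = (n - 2)*(n^2 - 7*n + 10) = (n - 5)*(n - 2)*(n - 2)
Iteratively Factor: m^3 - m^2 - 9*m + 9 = (m - 1)*(m^2 - 9) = (m - 1)*(m + 3)*(m - 3)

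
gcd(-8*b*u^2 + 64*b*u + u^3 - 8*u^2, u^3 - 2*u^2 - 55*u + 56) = u - 8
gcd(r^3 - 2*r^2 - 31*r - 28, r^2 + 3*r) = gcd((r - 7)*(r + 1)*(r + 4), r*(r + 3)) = 1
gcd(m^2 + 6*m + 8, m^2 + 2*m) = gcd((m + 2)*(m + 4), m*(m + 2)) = m + 2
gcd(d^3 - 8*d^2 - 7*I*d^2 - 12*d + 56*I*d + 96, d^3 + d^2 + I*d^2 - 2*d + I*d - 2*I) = 1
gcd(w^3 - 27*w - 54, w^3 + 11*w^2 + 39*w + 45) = w^2 + 6*w + 9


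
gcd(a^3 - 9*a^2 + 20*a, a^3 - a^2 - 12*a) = a^2 - 4*a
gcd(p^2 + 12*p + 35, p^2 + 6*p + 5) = p + 5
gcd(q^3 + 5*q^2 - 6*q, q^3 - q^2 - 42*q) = q^2 + 6*q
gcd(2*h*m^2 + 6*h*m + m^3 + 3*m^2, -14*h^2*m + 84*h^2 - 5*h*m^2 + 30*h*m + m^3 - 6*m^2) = 2*h + m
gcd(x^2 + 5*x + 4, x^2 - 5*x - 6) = x + 1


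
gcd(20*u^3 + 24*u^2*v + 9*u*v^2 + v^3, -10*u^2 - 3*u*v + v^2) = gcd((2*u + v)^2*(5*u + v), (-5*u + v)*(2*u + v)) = 2*u + v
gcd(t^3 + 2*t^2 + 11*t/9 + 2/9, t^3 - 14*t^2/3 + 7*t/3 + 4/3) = t + 1/3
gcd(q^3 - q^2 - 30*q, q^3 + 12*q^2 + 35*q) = q^2 + 5*q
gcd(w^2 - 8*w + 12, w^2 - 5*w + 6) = w - 2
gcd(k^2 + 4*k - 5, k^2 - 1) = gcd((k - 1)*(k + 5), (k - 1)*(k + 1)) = k - 1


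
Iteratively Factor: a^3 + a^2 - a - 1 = (a + 1)*(a^2 - 1) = (a + 1)^2*(a - 1)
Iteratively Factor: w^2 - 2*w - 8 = (w + 2)*(w - 4)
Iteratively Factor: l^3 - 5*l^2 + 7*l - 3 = (l - 3)*(l^2 - 2*l + 1) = (l - 3)*(l - 1)*(l - 1)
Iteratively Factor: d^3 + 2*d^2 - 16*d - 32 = (d + 2)*(d^2 - 16) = (d + 2)*(d + 4)*(d - 4)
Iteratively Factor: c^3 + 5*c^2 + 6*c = (c + 3)*(c^2 + 2*c) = c*(c + 3)*(c + 2)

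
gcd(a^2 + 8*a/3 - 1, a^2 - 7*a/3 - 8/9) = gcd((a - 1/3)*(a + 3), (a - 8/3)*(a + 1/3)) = 1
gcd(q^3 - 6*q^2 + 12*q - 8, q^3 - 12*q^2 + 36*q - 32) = q^2 - 4*q + 4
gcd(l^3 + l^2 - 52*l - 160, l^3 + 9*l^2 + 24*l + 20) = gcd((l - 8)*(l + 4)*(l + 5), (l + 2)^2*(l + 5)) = l + 5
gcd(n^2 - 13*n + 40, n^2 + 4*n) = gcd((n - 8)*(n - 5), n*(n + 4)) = 1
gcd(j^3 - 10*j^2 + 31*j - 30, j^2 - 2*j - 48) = 1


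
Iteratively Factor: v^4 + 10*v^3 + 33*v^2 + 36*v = (v + 3)*(v^3 + 7*v^2 + 12*v) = v*(v + 3)*(v^2 + 7*v + 12) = v*(v + 3)*(v + 4)*(v + 3)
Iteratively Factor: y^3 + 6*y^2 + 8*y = (y)*(y^2 + 6*y + 8) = y*(y + 4)*(y + 2)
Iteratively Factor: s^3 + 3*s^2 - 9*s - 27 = (s + 3)*(s^2 - 9) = (s + 3)^2*(s - 3)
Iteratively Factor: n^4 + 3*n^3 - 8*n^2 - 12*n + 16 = (n - 2)*(n^3 + 5*n^2 + 2*n - 8) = (n - 2)*(n + 2)*(n^2 + 3*n - 4) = (n - 2)*(n + 2)*(n + 4)*(n - 1)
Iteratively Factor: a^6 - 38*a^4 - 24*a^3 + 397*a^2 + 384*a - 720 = (a - 5)*(a^5 + 5*a^4 - 13*a^3 - 89*a^2 - 48*a + 144) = (a - 5)*(a + 4)*(a^4 + a^3 - 17*a^2 - 21*a + 36) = (a - 5)*(a - 4)*(a + 4)*(a^3 + 5*a^2 + 3*a - 9) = (a - 5)*(a - 4)*(a + 3)*(a + 4)*(a^2 + 2*a - 3) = (a - 5)*(a - 4)*(a + 3)^2*(a + 4)*(a - 1)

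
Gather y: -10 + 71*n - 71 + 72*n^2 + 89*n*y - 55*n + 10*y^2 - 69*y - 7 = 72*n^2 + 16*n + 10*y^2 + y*(89*n - 69) - 88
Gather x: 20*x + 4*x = 24*x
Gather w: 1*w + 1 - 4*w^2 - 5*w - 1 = -4*w^2 - 4*w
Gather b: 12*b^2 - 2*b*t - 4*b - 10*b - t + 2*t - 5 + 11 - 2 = 12*b^2 + b*(-2*t - 14) + t + 4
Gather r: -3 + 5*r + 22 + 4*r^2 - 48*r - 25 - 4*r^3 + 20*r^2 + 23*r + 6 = -4*r^3 + 24*r^2 - 20*r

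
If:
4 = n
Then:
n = 4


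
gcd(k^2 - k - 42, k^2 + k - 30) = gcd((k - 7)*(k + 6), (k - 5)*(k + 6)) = k + 6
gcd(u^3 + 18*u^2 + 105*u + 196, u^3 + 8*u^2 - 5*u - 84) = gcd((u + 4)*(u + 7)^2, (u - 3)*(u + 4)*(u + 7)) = u^2 + 11*u + 28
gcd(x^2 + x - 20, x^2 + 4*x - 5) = x + 5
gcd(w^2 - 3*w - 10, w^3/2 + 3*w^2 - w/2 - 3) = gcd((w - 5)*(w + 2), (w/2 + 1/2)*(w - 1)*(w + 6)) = 1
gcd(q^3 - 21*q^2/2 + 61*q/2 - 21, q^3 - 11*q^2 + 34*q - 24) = q^2 - 7*q + 6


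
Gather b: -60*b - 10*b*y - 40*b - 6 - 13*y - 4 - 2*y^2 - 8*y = b*(-10*y - 100) - 2*y^2 - 21*y - 10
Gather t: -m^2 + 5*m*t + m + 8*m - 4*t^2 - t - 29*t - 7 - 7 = -m^2 + 9*m - 4*t^2 + t*(5*m - 30) - 14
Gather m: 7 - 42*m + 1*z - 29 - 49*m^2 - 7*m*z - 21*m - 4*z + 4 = -49*m^2 + m*(-7*z - 63) - 3*z - 18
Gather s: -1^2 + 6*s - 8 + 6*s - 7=12*s - 16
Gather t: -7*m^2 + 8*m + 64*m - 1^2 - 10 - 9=-7*m^2 + 72*m - 20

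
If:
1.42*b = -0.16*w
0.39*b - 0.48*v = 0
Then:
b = -0.112676056338028*w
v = -0.0915492957746479*w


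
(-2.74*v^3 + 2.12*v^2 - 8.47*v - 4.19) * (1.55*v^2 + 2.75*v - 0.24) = -4.247*v^5 - 4.249*v^4 - 6.6409*v^3 - 30.2958*v^2 - 9.4897*v + 1.0056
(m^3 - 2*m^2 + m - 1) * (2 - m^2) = -m^5 + 2*m^4 + m^3 - 3*m^2 + 2*m - 2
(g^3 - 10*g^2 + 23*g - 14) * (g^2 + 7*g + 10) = g^5 - 3*g^4 - 37*g^3 + 47*g^2 + 132*g - 140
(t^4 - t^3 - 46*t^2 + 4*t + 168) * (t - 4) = t^5 - 5*t^4 - 42*t^3 + 188*t^2 + 152*t - 672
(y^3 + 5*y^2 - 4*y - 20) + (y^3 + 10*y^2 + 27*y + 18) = 2*y^3 + 15*y^2 + 23*y - 2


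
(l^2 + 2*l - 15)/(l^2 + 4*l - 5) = (l - 3)/(l - 1)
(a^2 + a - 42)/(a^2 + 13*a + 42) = (a - 6)/(a + 6)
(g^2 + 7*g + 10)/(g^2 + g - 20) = (g + 2)/(g - 4)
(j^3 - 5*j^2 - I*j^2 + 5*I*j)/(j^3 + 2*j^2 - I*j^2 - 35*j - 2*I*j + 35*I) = j/(j + 7)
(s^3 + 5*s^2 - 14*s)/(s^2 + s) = (s^2 + 5*s - 14)/(s + 1)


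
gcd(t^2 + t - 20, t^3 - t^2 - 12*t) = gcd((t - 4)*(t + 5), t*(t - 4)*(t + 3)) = t - 4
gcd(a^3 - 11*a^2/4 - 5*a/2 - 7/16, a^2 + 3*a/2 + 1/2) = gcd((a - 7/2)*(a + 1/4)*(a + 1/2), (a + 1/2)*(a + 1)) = a + 1/2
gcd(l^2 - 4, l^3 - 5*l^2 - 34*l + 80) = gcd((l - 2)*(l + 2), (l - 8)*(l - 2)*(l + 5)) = l - 2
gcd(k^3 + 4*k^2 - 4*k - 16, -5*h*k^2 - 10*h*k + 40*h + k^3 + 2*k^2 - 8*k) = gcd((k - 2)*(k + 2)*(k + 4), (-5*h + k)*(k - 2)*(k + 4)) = k^2 + 2*k - 8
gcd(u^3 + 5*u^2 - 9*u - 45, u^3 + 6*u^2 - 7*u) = 1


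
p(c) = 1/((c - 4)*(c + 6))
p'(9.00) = 0.00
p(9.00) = 0.01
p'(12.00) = 0.00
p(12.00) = 0.01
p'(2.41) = -0.04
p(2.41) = -0.07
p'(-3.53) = 0.01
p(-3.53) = -0.05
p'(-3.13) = 0.01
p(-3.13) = -0.05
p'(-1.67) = 0.00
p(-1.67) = -0.04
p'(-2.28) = 0.00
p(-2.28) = -0.04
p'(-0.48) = -0.00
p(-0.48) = -0.04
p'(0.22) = -0.00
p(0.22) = -0.04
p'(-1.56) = 0.00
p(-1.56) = -0.04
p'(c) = -1/((c - 4)*(c + 6)^2) - 1/((c - 4)^2*(c + 6)) = 2*(-c - 1)/(c^4 + 4*c^3 - 44*c^2 - 96*c + 576)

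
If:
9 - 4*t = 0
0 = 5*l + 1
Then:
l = -1/5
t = 9/4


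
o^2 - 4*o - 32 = (o - 8)*(o + 4)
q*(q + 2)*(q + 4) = q^3 + 6*q^2 + 8*q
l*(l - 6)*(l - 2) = l^3 - 8*l^2 + 12*l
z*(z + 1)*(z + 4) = z^3 + 5*z^2 + 4*z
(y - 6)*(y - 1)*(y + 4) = y^3 - 3*y^2 - 22*y + 24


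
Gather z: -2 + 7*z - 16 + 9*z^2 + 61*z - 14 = 9*z^2 + 68*z - 32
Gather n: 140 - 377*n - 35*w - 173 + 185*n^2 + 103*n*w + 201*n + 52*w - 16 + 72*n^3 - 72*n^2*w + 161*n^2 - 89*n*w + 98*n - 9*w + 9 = 72*n^3 + n^2*(346 - 72*w) + n*(14*w - 78) + 8*w - 40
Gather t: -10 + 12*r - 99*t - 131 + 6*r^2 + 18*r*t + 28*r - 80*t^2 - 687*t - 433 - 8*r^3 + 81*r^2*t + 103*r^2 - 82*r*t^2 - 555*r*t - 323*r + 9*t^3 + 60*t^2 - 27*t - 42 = -8*r^3 + 109*r^2 - 283*r + 9*t^3 + t^2*(-82*r - 20) + t*(81*r^2 - 537*r - 813) - 616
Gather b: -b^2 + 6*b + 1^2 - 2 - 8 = -b^2 + 6*b - 9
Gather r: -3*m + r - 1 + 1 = -3*m + r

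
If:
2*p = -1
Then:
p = -1/2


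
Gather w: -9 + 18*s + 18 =18*s + 9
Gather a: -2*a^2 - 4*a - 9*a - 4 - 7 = -2*a^2 - 13*a - 11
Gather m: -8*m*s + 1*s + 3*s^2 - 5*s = -8*m*s + 3*s^2 - 4*s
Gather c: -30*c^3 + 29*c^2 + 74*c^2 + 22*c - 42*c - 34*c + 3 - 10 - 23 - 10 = -30*c^3 + 103*c^2 - 54*c - 40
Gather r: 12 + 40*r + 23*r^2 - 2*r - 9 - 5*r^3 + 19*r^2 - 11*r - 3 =-5*r^3 + 42*r^2 + 27*r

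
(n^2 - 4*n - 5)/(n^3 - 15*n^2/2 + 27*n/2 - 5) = 2*(n + 1)/(2*n^2 - 5*n + 2)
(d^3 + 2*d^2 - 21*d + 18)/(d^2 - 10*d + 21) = (d^2 + 5*d - 6)/(d - 7)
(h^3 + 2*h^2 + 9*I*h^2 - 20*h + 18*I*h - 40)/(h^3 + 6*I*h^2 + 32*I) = (h^2 + h*(2 + 5*I) + 10*I)/(h^2 + 2*I*h + 8)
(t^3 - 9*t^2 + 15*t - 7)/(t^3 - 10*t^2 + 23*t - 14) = (t - 1)/(t - 2)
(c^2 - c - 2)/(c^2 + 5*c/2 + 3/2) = 2*(c - 2)/(2*c + 3)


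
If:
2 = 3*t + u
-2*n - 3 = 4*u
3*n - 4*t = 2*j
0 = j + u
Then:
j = 43/16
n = 31/8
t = 25/16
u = -43/16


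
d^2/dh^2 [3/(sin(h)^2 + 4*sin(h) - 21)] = 6*(-2*sin(h)^4 - 6*sin(h)^3 - 47*sin(h)^2 - 30*sin(h) + 37)/(sin(h)^2 + 4*sin(h) - 21)^3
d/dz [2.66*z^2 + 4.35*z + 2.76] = 5.32*z + 4.35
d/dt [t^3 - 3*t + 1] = 3*t^2 - 3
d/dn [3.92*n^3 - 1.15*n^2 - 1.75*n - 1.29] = 11.76*n^2 - 2.3*n - 1.75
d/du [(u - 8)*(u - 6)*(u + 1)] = 3*u^2 - 26*u + 34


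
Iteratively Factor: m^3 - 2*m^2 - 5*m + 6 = (m - 3)*(m^2 + m - 2) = (m - 3)*(m + 2)*(m - 1)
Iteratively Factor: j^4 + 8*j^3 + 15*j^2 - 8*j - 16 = (j + 4)*(j^3 + 4*j^2 - j - 4) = (j + 1)*(j + 4)*(j^2 + 3*j - 4) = (j - 1)*(j + 1)*(j + 4)*(j + 4)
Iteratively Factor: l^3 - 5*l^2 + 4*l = (l - 4)*(l^2 - l) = l*(l - 4)*(l - 1)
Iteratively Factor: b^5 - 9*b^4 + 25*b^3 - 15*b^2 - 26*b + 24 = (b - 3)*(b^4 - 6*b^3 + 7*b^2 + 6*b - 8) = (b - 3)*(b - 2)*(b^3 - 4*b^2 - b + 4) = (b - 4)*(b - 3)*(b - 2)*(b^2 - 1) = (b - 4)*(b - 3)*(b - 2)*(b - 1)*(b + 1)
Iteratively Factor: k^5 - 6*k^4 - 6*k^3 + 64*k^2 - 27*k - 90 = (k + 1)*(k^4 - 7*k^3 + k^2 + 63*k - 90) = (k - 2)*(k + 1)*(k^3 - 5*k^2 - 9*k + 45) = (k - 3)*(k - 2)*(k + 1)*(k^2 - 2*k - 15) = (k - 5)*(k - 3)*(k - 2)*(k + 1)*(k + 3)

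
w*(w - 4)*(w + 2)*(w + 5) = w^4 + 3*w^3 - 18*w^2 - 40*w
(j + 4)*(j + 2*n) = j^2 + 2*j*n + 4*j + 8*n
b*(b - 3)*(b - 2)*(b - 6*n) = b^4 - 6*b^3*n - 5*b^3 + 30*b^2*n + 6*b^2 - 36*b*n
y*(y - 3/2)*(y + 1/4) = y^3 - 5*y^2/4 - 3*y/8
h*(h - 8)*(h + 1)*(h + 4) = h^4 - 3*h^3 - 36*h^2 - 32*h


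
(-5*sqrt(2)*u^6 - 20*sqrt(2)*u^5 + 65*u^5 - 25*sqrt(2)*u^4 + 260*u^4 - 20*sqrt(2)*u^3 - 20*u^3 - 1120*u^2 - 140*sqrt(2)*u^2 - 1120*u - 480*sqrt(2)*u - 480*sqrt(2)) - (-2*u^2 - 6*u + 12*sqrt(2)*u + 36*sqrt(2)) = -5*sqrt(2)*u^6 - 20*sqrt(2)*u^5 + 65*u^5 - 25*sqrt(2)*u^4 + 260*u^4 - 20*sqrt(2)*u^3 - 20*u^3 - 1118*u^2 - 140*sqrt(2)*u^2 - 1114*u - 492*sqrt(2)*u - 516*sqrt(2)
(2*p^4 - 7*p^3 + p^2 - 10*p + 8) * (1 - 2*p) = -4*p^5 + 16*p^4 - 9*p^3 + 21*p^2 - 26*p + 8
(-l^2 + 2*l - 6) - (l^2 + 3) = -2*l^2 + 2*l - 9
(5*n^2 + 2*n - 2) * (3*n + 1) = 15*n^3 + 11*n^2 - 4*n - 2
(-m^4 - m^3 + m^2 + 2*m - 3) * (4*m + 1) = -4*m^5 - 5*m^4 + 3*m^3 + 9*m^2 - 10*m - 3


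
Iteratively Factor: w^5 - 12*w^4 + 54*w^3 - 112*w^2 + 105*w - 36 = (w - 3)*(w^4 - 9*w^3 + 27*w^2 - 31*w + 12) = (w - 3)*(w - 1)*(w^3 - 8*w^2 + 19*w - 12) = (w - 3)*(w - 1)^2*(w^2 - 7*w + 12) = (w - 4)*(w - 3)*(w - 1)^2*(w - 3)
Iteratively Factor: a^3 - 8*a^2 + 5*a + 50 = (a - 5)*(a^2 - 3*a - 10) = (a - 5)^2*(a + 2)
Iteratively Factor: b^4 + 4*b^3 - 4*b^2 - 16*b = (b)*(b^3 + 4*b^2 - 4*b - 16) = b*(b - 2)*(b^2 + 6*b + 8) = b*(b - 2)*(b + 2)*(b + 4)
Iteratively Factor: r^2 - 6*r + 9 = (r - 3)*(r - 3)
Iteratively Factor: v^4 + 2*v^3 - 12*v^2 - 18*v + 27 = (v + 3)*(v^3 - v^2 - 9*v + 9) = (v - 1)*(v + 3)*(v^2 - 9) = (v - 3)*(v - 1)*(v + 3)*(v + 3)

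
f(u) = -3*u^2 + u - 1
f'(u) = 1 - 6*u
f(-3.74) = -46.70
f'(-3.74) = 23.44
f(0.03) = -0.97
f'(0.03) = 0.82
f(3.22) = -28.89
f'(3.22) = -18.32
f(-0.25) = -1.44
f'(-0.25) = 2.50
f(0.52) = -1.29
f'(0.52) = -2.12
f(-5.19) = -87.00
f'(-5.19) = 32.14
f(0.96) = -2.80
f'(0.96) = -4.76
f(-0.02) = -1.02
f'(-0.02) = 1.12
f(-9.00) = -253.00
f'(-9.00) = 55.00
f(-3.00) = -31.00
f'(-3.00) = 19.00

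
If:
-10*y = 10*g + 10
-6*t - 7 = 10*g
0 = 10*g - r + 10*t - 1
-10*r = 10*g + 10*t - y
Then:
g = -412/217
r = -2/217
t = 867/434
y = 195/217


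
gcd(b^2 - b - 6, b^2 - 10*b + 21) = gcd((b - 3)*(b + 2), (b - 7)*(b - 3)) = b - 3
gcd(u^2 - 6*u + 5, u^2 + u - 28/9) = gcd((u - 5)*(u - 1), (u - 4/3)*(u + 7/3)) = 1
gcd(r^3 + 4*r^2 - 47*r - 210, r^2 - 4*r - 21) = r - 7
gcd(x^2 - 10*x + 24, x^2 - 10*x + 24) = x^2 - 10*x + 24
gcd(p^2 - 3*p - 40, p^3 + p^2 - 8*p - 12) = 1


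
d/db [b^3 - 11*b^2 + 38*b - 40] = 3*b^2 - 22*b + 38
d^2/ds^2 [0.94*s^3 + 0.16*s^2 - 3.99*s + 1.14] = 5.64*s + 0.32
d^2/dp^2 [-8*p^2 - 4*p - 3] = -16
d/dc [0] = 0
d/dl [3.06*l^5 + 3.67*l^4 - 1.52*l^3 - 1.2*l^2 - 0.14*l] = 15.3*l^4 + 14.68*l^3 - 4.56*l^2 - 2.4*l - 0.14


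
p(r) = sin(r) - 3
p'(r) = cos(r)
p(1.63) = -2.00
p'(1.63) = -0.06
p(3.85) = -3.65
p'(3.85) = -0.76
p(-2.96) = -3.18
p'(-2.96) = -0.98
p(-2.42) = -3.66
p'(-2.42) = -0.75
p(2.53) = -2.43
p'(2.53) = -0.82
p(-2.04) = -3.89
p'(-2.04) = -0.45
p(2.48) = -2.39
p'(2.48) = -0.79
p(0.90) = -2.22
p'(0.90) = 0.62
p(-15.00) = -3.65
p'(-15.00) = -0.76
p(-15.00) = -3.65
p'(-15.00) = -0.76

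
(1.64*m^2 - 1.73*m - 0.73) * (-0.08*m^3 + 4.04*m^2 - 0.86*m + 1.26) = -0.1312*m^5 + 6.764*m^4 - 8.3412*m^3 + 0.605*m^2 - 1.552*m - 0.9198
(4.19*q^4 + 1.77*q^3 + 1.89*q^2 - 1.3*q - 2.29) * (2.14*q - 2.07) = 8.9666*q^5 - 4.8855*q^4 + 0.3807*q^3 - 6.6943*q^2 - 2.2096*q + 4.7403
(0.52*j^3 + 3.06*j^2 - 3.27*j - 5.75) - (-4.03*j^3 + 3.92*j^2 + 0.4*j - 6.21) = 4.55*j^3 - 0.86*j^2 - 3.67*j + 0.46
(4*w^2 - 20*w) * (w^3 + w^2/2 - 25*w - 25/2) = 4*w^5 - 18*w^4 - 110*w^3 + 450*w^2 + 250*w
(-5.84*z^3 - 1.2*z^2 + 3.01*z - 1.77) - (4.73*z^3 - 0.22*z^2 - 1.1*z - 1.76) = -10.57*z^3 - 0.98*z^2 + 4.11*z - 0.01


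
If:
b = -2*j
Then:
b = -2*j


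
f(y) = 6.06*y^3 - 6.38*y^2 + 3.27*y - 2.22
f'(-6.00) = 734.31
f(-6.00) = -1560.48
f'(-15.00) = 4285.17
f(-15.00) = -21939.27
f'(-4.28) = 390.91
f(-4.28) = -608.21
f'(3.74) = 209.84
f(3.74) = 237.79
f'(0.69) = 3.12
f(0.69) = -1.01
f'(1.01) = 8.93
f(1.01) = 0.82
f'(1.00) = 8.69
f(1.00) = 0.73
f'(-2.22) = 121.20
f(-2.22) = -107.23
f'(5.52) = 486.79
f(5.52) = 840.70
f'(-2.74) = 174.72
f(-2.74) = -183.74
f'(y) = 18.18*y^2 - 12.76*y + 3.27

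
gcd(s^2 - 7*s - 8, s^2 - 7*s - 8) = s^2 - 7*s - 8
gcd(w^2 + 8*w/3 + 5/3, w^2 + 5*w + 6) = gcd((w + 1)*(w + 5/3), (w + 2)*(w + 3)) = 1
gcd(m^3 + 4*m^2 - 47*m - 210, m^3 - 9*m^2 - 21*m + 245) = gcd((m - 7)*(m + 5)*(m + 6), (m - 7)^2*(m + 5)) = m^2 - 2*m - 35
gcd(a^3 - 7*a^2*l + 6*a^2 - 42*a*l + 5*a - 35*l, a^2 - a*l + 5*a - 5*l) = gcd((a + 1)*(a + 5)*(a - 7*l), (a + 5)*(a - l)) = a + 5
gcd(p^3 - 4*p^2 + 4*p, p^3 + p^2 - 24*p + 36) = p - 2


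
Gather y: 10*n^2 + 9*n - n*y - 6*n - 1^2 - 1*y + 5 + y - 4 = 10*n^2 - n*y + 3*n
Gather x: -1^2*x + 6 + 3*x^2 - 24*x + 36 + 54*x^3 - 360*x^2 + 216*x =54*x^3 - 357*x^2 + 191*x + 42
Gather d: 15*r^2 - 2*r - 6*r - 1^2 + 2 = 15*r^2 - 8*r + 1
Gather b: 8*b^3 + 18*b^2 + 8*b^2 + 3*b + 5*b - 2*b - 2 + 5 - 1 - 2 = 8*b^3 + 26*b^2 + 6*b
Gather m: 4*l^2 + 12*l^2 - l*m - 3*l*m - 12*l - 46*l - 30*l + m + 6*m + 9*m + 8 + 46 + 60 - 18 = 16*l^2 - 88*l + m*(16 - 4*l) + 96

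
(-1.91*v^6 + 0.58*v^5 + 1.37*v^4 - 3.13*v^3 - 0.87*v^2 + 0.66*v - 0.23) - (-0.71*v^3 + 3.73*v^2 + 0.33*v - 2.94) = -1.91*v^6 + 0.58*v^5 + 1.37*v^4 - 2.42*v^3 - 4.6*v^2 + 0.33*v + 2.71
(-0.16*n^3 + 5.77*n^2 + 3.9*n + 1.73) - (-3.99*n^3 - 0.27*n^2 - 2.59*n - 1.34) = 3.83*n^3 + 6.04*n^2 + 6.49*n + 3.07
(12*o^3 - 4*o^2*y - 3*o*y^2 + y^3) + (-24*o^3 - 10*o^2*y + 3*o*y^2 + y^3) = -12*o^3 - 14*o^2*y + 2*y^3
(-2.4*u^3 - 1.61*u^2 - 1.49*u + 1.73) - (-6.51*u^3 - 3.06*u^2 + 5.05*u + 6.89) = 4.11*u^3 + 1.45*u^2 - 6.54*u - 5.16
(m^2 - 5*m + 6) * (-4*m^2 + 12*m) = -4*m^4 + 32*m^3 - 84*m^2 + 72*m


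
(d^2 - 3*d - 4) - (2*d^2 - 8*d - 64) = -d^2 + 5*d + 60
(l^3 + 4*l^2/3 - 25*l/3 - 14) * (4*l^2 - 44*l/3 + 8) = 4*l^5 - 28*l^4/3 - 404*l^3/9 + 692*l^2/9 + 416*l/3 - 112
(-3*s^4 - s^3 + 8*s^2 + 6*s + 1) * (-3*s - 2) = 9*s^5 + 9*s^4 - 22*s^3 - 34*s^2 - 15*s - 2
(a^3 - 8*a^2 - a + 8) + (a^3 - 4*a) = 2*a^3 - 8*a^2 - 5*a + 8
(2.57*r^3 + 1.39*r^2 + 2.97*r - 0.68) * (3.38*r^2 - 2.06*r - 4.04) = 8.6866*r^5 - 0.596*r^4 - 3.2076*r^3 - 14.0322*r^2 - 10.598*r + 2.7472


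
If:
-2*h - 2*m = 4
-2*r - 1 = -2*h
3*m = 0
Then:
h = -2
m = 0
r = -5/2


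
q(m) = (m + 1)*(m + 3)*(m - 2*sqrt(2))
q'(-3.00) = 11.66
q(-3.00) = 0.00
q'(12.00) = 451.80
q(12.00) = 1788.46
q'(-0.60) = -8.64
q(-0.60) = -3.29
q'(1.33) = 0.11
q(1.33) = -15.12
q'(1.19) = -1.28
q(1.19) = -15.03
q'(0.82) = -4.38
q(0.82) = -13.96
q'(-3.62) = 22.52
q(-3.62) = -10.47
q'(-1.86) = -2.29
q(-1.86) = 4.60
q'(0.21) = -7.69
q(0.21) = -10.17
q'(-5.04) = 56.08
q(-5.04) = -64.85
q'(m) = (m + 1)*(m + 3) + (m + 1)*(m - 2*sqrt(2)) + (m + 3)*(m - 2*sqrt(2)) = 3*m^2 - 4*sqrt(2)*m + 8*m - 8*sqrt(2) + 3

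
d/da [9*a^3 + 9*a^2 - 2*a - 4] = 27*a^2 + 18*a - 2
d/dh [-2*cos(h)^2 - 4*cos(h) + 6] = 4*(cos(h) + 1)*sin(h)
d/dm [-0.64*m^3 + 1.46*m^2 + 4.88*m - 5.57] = -1.92*m^2 + 2.92*m + 4.88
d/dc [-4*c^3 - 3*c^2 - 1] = 6*c*(-2*c - 1)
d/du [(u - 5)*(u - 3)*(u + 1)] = 3*u^2 - 14*u + 7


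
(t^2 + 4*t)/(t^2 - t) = (t + 4)/(t - 1)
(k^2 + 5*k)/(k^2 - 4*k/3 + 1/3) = 3*k*(k + 5)/(3*k^2 - 4*k + 1)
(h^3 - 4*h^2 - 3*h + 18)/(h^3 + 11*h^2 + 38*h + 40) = (h^2 - 6*h + 9)/(h^2 + 9*h + 20)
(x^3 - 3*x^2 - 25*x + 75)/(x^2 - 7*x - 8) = (-x^3 + 3*x^2 + 25*x - 75)/(-x^2 + 7*x + 8)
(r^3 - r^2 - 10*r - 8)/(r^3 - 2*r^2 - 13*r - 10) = (r - 4)/(r - 5)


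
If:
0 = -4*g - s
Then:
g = -s/4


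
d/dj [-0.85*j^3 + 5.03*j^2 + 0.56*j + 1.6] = -2.55*j^2 + 10.06*j + 0.56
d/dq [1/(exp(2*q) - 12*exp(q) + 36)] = 2*(6 - exp(q))*exp(q)/(exp(2*q) - 12*exp(q) + 36)^2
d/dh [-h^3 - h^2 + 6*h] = -3*h^2 - 2*h + 6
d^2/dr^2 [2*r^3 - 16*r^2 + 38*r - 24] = 12*r - 32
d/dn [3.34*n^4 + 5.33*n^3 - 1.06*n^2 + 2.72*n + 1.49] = 13.36*n^3 + 15.99*n^2 - 2.12*n + 2.72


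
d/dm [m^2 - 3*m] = 2*m - 3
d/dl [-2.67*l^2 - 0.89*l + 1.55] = -5.34*l - 0.89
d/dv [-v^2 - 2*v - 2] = -2*v - 2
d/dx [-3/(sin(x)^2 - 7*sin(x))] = 3*(2*sin(x) - 7)*cos(x)/((sin(x) - 7)^2*sin(x)^2)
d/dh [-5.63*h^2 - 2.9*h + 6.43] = -11.26*h - 2.9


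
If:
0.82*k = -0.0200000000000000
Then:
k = -0.02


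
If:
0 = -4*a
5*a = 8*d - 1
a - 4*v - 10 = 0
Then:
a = 0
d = 1/8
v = -5/2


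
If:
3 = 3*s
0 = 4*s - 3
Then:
No Solution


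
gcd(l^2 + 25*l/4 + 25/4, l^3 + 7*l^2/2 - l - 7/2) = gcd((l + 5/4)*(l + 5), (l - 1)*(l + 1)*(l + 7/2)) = 1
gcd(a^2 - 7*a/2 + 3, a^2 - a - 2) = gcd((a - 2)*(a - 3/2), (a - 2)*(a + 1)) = a - 2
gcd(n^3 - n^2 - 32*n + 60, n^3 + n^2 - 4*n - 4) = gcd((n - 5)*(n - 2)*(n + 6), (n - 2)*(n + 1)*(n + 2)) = n - 2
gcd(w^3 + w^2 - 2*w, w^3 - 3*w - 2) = 1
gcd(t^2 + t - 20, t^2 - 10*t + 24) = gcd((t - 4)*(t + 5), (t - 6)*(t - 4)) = t - 4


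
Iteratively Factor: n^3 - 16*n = (n)*(n^2 - 16) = n*(n - 4)*(n + 4)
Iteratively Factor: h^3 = (h)*(h^2) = h^2*(h)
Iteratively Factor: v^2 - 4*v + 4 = (v - 2)*(v - 2)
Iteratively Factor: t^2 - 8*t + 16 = (t - 4)*(t - 4)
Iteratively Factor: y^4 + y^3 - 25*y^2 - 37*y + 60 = (y - 1)*(y^3 + 2*y^2 - 23*y - 60) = (y - 1)*(y + 3)*(y^2 - y - 20) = (y - 1)*(y + 3)*(y + 4)*(y - 5)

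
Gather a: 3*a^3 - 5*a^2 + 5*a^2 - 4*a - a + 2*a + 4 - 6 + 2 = 3*a^3 - 3*a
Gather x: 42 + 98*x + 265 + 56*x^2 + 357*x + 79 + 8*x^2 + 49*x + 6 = 64*x^2 + 504*x + 392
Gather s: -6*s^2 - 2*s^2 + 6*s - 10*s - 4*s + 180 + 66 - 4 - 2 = -8*s^2 - 8*s + 240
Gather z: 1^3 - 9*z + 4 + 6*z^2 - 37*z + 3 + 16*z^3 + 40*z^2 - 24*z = 16*z^3 + 46*z^2 - 70*z + 8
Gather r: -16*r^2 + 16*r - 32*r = -16*r^2 - 16*r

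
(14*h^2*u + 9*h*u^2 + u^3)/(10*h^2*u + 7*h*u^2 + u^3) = (7*h + u)/(5*h + u)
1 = 1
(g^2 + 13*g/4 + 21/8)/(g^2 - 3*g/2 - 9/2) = (g + 7/4)/(g - 3)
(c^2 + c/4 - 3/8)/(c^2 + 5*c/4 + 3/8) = (2*c - 1)/(2*c + 1)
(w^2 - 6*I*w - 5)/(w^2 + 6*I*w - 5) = (w^2 - 6*I*w - 5)/(w^2 + 6*I*w - 5)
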